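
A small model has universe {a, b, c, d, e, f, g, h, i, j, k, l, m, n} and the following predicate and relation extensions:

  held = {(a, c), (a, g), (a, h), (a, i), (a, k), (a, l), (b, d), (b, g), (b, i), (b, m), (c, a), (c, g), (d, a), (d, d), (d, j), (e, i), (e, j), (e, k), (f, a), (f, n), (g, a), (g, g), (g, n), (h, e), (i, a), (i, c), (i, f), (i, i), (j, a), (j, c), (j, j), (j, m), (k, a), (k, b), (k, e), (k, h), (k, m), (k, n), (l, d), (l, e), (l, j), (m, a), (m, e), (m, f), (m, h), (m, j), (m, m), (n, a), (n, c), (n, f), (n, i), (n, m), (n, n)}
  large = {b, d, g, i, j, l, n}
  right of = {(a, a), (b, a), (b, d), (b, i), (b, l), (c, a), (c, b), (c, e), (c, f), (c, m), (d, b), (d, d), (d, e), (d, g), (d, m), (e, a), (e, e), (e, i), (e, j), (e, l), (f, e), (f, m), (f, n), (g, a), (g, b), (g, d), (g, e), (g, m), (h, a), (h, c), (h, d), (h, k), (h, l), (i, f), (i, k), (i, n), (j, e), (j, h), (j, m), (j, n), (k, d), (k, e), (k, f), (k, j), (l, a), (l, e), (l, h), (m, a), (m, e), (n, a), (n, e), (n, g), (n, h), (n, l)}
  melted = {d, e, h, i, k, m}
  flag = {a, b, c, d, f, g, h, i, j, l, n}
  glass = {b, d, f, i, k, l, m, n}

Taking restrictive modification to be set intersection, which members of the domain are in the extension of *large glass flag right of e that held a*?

{d, n}

⟦right of e⟧ = {x : ⟨x, e⟩ ∈ ⟦right of⟧} = {c, d, e, f, g, j, k, l, m, n}
⟦that held a⟧ = {x : ⟨x, a⟩ ∈ ⟦held⟧} = {c, d, f, g, i, j, k, m, n}
⟦flag⟧ = {a, b, c, d, f, g, h, i, j, l, n}
… ∩ ⟦right of e⟧ = {a, b, c, d, f, g, h, i, j, l, n} ∩ {c, d, e, f, g, j, k, l, m, n} = {c, d, f, g, j, l, n}
… ∩ ⟦that held a⟧ = {c, d, f, g, j, l, n} ∩ {c, d, f, g, i, j, k, m, n} = {c, d, f, g, j, n}
… ∩ ⟦large⟧ = {c, d, f, g, j, n} ∩ {b, d, g, i, j, l, n} = {d, g, j, n}
… ∩ ⟦glass⟧ = {d, g, j, n} ∩ {b, d, f, i, k, l, m, n} = {d, n}
So ⟦large glass flag right of e that held a⟧ = {d, n}.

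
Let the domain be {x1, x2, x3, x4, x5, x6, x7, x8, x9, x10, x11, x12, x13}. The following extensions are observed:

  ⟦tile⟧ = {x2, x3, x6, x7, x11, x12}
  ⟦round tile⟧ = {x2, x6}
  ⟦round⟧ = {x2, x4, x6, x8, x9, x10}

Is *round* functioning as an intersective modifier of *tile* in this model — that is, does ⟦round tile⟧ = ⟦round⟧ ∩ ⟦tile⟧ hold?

yes

⟦round⟧ ∩ ⟦tile⟧ = {x2, x4, x6, x8, x9, x10} ∩ {x2, x3, x6, x7, x11, x12} = {x2, x6}
Observed ⟦round tile⟧ = {x2, x6}.
These coincide, so the modifier is intersective here.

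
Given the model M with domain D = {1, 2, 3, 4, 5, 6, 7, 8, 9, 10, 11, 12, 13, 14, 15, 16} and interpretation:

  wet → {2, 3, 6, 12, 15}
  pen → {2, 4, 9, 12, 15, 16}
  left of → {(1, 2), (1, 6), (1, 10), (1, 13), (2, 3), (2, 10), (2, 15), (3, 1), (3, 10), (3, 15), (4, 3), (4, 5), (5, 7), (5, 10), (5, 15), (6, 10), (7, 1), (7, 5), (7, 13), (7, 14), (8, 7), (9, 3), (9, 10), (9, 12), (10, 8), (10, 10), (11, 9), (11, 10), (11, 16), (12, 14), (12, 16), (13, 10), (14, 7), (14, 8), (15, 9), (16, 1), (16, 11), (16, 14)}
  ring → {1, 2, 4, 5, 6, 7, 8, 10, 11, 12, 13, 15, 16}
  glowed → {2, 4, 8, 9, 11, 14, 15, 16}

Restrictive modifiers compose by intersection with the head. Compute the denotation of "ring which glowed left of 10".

{2, 11}

⟦which glowed⟧ = ⟦glowed⟧ = {2, 4, 8, 9, 11, 14, 15, 16}
⟦left of 10⟧ = {x : ⟨x, 10⟩ ∈ ⟦left of⟧} = {1, 2, 3, 5, 6, 9, 10, 11, 13}
⟦ring⟧ = {1, 2, 4, 5, 6, 7, 8, 10, 11, 12, 13, 15, 16}
… ∩ ⟦which glowed⟧ = {1, 2, 4, 5, 6, 7, 8, 10, 11, 12, 13, 15, 16} ∩ {2, 4, 8, 9, 11, 14, 15, 16} = {2, 4, 8, 11, 15, 16}
… ∩ ⟦left of 10⟧ = {2, 4, 8, 11, 15, 16} ∩ {1, 2, 3, 5, 6, 9, 10, 11, 13} = {2, 11}
So ⟦ring which glowed left of 10⟧ = {2, 11}.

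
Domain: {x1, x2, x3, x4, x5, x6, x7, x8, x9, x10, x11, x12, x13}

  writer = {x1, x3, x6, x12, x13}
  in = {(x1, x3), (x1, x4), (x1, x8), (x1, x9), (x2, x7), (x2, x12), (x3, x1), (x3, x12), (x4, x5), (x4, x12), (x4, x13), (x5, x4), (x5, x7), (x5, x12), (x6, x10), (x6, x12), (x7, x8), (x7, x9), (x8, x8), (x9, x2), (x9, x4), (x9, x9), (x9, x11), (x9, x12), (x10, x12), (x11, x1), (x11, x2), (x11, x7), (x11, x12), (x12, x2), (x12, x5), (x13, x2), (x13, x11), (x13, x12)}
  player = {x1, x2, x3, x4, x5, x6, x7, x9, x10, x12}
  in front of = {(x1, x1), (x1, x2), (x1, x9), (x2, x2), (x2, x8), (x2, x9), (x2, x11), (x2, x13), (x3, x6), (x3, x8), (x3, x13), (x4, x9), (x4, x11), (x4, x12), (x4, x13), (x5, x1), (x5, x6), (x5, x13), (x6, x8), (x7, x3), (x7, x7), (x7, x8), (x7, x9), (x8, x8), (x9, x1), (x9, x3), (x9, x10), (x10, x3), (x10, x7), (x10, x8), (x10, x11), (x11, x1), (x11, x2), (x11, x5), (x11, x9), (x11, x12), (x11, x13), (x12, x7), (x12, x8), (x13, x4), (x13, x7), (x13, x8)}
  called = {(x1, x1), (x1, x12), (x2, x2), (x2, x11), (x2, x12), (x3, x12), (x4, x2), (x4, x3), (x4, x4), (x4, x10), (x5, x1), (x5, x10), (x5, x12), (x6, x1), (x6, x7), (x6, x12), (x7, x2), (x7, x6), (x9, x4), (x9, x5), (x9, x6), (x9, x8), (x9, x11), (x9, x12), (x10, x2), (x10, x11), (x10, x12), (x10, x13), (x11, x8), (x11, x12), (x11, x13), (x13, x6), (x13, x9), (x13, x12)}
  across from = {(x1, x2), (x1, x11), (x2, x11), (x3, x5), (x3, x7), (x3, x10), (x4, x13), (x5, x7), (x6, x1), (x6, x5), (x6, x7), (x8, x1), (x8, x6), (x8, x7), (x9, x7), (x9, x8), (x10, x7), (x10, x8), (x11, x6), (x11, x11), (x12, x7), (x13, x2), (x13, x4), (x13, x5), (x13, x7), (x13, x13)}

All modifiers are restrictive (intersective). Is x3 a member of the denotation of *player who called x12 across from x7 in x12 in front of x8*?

yes

⟦who called x12⟧ = {x : ⟨x, x12⟩ ∈ ⟦called⟧} = {x1, x2, x3, x5, x6, x9, x10, x11, x13}
⟦across from x7⟧ = {x : ⟨x, x7⟩ ∈ ⟦across from⟧} = {x3, x5, x6, x8, x9, x10, x12, x13}
⟦in x12⟧ = {x : ⟨x, x12⟩ ∈ ⟦in⟧} = {x2, x3, x4, x5, x6, x9, x10, x11, x13}
⟦in front of x8⟧ = {x : ⟨x, x8⟩ ∈ ⟦in front of⟧} = {x2, x3, x6, x7, x8, x10, x12, x13}
⟦player⟧ = {x1, x2, x3, x4, x5, x6, x7, x9, x10, x12}
… ∩ ⟦who called x12⟧ = {x1, x2, x3, x4, x5, x6, x7, x9, x10, x12} ∩ {x1, x2, x3, x5, x6, x9, x10, x11, x13} = {x1, x2, x3, x5, x6, x9, x10}
… ∩ ⟦across from x7⟧ = {x1, x2, x3, x5, x6, x9, x10} ∩ {x3, x5, x6, x8, x9, x10, x12, x13} = {x3, x5, x6, x9, x10}
… ∩ ⟦in x12⟧ = {x3, x5, x6, x9, x10} ∩ {x2, x3, x4, x5, x6, x9, x10, x11, x13} = {x3, x5, x6, x9, x10}
… ∩ ⟦in front of x8⟧ = {x3, x5, x6, x9, x10} ∩ {x2, x3, x6, x7, x8, x10, x12, x13} = {x3, x6, x10}
⟦player who called x12 across from x7 in x12 in front of x8⟧ = {x3, x6, x10}; x3 ∈ this set.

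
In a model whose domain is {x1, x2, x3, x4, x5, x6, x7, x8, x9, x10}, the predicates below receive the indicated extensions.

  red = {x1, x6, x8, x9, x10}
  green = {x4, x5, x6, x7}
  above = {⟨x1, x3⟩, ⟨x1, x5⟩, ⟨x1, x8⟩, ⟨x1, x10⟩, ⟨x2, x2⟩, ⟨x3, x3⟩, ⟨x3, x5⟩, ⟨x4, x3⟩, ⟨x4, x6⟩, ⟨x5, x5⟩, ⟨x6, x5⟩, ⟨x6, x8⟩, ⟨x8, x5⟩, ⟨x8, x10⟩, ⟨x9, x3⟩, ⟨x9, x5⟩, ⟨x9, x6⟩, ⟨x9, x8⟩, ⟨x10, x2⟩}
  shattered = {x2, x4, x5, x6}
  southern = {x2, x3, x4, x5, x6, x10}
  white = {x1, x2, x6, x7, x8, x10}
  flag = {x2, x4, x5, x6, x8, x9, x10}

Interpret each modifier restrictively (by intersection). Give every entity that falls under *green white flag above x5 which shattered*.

⟦above x5⟧ = {x : ⟨x, x5⟩ ∈ ⟦above⟧} = {x1, x3, x5, x6, x8, x9}
⟦which shattered⟧ = ⟦shattered⟧ = {x2, x4, x5, x6}
⟦flag⟧ = {x2, x4, x5, x6, x8, x9, x10}
… ∩ ⟦above x5⟧ = {x2, x4, x5, x6, x8, x9, x10} ∩ {x1, x3, x5, x6, x8, x9} = {x5, x6, x8, x9}
… ∩ ⟦which shattered⟧ = {x5, x6, x8, x9} ∩ {x2, x4, x5, x6} = {x5, x6}
… ∩ ⟦green⟧ = {x5, x6} ∩ {x4, x5, x6, x7} = {x5, x6}
… ∩ ⟦white⟧ = {x5, x6} ∩ {x1, x2, x6, x7, x8, x10} = {x6}
So ⟦green white flag above x5 which shattered⟧ = {x6}.

{x6}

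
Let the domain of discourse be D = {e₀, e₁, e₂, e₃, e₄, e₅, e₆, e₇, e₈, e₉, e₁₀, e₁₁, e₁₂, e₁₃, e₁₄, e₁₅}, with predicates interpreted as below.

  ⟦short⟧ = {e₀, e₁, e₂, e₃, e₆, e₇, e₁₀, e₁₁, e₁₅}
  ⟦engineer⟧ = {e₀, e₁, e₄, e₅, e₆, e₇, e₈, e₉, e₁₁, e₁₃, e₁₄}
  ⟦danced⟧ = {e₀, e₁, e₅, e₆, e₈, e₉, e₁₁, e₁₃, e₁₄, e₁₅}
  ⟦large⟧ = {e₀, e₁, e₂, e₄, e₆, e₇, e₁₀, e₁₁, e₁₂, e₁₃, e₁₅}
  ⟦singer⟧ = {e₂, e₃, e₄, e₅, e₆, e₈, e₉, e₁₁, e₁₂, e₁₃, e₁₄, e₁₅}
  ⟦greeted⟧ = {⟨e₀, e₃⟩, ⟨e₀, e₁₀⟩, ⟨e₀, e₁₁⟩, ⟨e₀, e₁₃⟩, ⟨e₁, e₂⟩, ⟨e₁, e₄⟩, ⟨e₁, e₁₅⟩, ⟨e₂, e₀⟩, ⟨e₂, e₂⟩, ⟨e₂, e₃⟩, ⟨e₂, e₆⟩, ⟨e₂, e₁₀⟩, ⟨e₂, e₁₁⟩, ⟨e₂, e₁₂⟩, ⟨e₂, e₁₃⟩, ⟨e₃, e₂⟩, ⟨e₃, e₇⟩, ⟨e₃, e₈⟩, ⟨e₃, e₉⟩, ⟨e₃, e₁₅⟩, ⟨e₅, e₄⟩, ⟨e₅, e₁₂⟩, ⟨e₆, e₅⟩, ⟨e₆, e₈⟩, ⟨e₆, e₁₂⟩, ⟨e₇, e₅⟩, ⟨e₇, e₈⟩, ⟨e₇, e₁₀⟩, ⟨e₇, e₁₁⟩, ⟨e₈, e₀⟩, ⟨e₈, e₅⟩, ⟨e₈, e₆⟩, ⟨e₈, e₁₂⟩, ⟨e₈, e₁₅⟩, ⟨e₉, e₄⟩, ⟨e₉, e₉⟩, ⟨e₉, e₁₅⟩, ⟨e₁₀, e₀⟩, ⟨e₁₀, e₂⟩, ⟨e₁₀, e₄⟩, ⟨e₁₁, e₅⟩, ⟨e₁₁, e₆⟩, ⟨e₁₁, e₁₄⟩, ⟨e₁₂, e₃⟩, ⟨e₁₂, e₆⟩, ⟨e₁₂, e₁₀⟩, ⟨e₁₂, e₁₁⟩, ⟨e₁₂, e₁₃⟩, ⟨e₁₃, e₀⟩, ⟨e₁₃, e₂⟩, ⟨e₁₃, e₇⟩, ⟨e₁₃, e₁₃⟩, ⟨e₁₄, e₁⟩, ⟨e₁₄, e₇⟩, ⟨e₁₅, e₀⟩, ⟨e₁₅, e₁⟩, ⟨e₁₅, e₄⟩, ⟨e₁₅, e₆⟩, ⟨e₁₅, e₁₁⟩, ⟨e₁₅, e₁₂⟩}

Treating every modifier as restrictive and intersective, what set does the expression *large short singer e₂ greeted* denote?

{e₂, e₆, e₁₁}

⟦e₂ greeted⟧ = {x : ⟨e₂, x⟩ ∈ ⟦greeted⟧} = {e₀, e₂, e₃, e₆, e₁₀, e₁₁, e₁₂, e₁₃}
⟦singer⟧ = {e₂, e₃, e₄, e₅, e₆, e₈, e₉, e₁₁, e₁₂, e₁₃, e₁₄, e₁₅}
… ∩ ⟦e₂ greeted⟧ = {e₂, e₃, e₄, e₅, e₆, e₈, e₉, e₁₁, e₁₂, e₁₃, e₁₄, e₁₅} ∩ {e₀, e₂, e₃, e₆, e₁₀, e₁₁, e₁₂, e₁₃} = {e₂, e₃, e₆, e₁₁, e₁₂, e₁₃}
… ∩ ⟦large⟧ = {e₂, e₃, e₆, e₁₁, e₁₂, e₁₃} ∩ {e₀, e₁, e₂, e₄, e₆, e₇, e₁₀, e₁₁, e₁₂, e₁₃, e₁₅} = {e₂, e₆, e₁₁, e₁₂, e₁₃}
… ∩ ⟦short⟧ = {e₂, e₆, e₁₁, e₁₂, e₁₃} ∩ {e₀, e₁, e₂, e₃, e₆, e₇, e₁₀, e₁₁, e₁₅} = {e₂, e₆, e₁₁}
So ⟦large short singer e₂ greeted⟧ = {e₂, e₆, e₁₁}.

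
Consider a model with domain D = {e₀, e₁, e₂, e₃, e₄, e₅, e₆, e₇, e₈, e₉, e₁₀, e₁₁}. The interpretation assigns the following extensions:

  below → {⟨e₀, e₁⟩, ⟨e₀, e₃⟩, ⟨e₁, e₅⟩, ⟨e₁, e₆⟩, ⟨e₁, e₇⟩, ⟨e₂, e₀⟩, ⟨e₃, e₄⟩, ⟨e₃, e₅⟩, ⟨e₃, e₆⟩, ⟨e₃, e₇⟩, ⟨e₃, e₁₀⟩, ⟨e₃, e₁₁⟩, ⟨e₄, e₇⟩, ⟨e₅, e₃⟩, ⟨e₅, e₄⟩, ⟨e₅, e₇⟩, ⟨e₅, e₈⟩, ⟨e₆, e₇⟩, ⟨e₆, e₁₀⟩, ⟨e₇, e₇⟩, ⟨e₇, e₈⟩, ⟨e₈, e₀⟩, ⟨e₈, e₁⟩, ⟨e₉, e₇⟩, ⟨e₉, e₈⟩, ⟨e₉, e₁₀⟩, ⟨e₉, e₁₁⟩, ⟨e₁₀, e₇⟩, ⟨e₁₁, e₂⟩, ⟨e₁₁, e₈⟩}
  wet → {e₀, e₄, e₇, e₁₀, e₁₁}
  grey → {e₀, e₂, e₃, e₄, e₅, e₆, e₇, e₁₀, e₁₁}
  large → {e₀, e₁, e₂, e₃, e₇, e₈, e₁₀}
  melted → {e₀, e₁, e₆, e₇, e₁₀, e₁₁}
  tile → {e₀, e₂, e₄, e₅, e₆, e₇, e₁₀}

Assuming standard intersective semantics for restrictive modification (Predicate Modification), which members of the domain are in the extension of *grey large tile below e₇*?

{e₇, e₁₀}

⟦below e₇⟧ = {x : ⟨x, e₇⟩ ∈ ⟦below⟧} = {e₁, e₃, e₄, e₅, e₆, e₇, e₉, e₁₀}
⟦tile⟧ = {e₀, e₂, e₄, e₅, e₆, e₇, e₁₀}
… ∩ ⟦below e₇⟧ = {e₀, e₂, e₄, e₅, e₆, e₇, e₁₀} ∩ {e₁, e₃, e₄, e₅, e₆, e₇, e₉, e₁₀} = {e₄, e₅, e₆, e₇, e₁₀}
… ∩ ⟦grey⟧ = {e₄, e₅, e₆, e₇, e₁₀} ∩ {e₀, e₂, e₃, e₄, e₅, e₆, e₇, e₁₀, e₁₁} = {e₄, e₅, e₆, e₇, e₁₀}
… ∩ ⟦large⟧ = {e₄, e₅, e₆, e₇, e₁₀} ∩ {e₀, e₁, e₂, e₃, e₇, e₈, e₁₀} = {e₇, e₁₀}
So ⟦grey large tile below e₇⟧ = {e₇, e₁₀}.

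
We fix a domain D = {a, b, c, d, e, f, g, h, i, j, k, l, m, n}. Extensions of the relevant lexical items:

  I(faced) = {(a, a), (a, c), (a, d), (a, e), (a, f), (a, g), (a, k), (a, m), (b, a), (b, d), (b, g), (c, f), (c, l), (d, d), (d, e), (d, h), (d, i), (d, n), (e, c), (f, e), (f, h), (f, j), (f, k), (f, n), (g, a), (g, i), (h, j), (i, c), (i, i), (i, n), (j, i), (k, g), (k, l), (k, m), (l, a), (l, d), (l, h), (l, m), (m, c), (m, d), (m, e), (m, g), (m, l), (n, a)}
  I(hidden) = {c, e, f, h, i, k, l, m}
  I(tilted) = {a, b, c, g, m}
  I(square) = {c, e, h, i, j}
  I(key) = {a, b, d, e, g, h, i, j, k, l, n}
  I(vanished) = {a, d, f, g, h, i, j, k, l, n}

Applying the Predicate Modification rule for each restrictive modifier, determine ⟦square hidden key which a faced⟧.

⟦which a faced⟧ = {x : ⟨a, x⟩ ∈ ⟦faced⟧} = {a, c, d, e, f, g, k, m}
⟦key⟧ = {a, b, d, e, g, h, i, j, k, l, n}
… ∩ ⟦which a faced⟧ = {a, b, d, e, g, h, i, j, k, l, n} ∩ {a, c, d, e, f, g, k, m} = {a, d, e, g, k}
… ∩ ⟦square⟧ = {a, d, e, g, k} ∩ {c, e, h, i, j} = {e}
… ∩ ⟦hidden⟧ = {e} ∩ {c, e, f, h, i, k, l, m} = {e}
So ⟦square hidden key which a faced⟧ = {e}.

{e}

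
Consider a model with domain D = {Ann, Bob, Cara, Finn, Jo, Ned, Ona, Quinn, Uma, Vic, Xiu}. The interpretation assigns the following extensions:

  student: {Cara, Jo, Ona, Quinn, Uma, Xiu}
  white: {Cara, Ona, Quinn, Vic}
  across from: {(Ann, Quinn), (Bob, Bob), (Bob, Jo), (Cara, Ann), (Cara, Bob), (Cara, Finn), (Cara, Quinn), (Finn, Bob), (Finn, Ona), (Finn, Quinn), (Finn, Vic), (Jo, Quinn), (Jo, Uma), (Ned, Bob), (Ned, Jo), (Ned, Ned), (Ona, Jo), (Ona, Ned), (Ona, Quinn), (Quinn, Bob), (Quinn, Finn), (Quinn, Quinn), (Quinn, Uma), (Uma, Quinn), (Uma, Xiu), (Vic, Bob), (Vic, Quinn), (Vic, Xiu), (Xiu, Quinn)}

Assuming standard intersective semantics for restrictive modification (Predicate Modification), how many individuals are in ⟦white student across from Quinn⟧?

⟦across from Quinn⟧ = {x : ⟨x, Quinn⟩ ∈ ⟦across from⟧} = {Ann, Cara, Finn, Jo, Ona, Quinn, Uma, Vic, Xiu}
⟦student⟧ = {Cara, Jo, Ona, Quinn, Uma, Xiu}
… ∩ ⟦across from Quinn⟧ = {Cara, Jo, Ona, Quinn, Uma, Xiu} ∩ {Ann, Cara, Finn, Jo, Ona, Quinn, Uma, Vic, Xiu} = {Cara, Jo, Ona, Quinn, Uma, Xiu}
… ∩ ⟦white⟧ = {Cara, Jo, Ona, Quinn, Uma, Xiu} ∩ {Cara, Ona, Quinn, Vic} = {Cara, Ona, Quinn}
⟦white student across from Quinn⟧ = {Cara, Ona, Quinn}, so the cardinality is 3.

3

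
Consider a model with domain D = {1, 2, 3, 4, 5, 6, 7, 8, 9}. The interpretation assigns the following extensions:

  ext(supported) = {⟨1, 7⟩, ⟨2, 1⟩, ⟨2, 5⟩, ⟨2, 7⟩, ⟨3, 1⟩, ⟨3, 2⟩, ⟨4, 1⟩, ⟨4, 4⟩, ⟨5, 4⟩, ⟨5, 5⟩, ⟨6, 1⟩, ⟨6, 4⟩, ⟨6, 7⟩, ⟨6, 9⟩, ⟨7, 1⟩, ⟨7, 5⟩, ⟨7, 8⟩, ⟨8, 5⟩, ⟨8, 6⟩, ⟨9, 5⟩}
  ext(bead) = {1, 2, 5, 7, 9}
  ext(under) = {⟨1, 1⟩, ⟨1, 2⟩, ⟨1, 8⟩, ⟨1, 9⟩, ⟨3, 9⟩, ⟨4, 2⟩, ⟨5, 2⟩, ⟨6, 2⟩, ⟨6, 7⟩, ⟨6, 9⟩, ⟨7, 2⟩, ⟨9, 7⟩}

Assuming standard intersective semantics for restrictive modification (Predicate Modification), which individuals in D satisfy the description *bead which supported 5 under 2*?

⟦which supported 5⟧ = {x : ⟨x, 5⟩ ∈ ⟦supported⟧} = {2, 5, 7, 8, 9}
⟦under 2⟧ = {x : ⟨x, 2⟩ ∈ ⟦under⟧} = {1, 4, 5, 6, 7}
⟦bead⟧ = {1, 2, 5, 7, 9}
… ∩ ⟦which supported 5⟧ = {1, 2, 5, 7, 9} ∩ {2, 5, 7, 8, 9} = {2, 5, 7, 9}
… ∩ ⟦under 2⟧ = {2, 5, 7, 9} ∩ {1, 4, 5, 6, 7} = {5, 7}
So ⟦bead which supported 5 under 2⟧ = {5, 7}.

{5, 7}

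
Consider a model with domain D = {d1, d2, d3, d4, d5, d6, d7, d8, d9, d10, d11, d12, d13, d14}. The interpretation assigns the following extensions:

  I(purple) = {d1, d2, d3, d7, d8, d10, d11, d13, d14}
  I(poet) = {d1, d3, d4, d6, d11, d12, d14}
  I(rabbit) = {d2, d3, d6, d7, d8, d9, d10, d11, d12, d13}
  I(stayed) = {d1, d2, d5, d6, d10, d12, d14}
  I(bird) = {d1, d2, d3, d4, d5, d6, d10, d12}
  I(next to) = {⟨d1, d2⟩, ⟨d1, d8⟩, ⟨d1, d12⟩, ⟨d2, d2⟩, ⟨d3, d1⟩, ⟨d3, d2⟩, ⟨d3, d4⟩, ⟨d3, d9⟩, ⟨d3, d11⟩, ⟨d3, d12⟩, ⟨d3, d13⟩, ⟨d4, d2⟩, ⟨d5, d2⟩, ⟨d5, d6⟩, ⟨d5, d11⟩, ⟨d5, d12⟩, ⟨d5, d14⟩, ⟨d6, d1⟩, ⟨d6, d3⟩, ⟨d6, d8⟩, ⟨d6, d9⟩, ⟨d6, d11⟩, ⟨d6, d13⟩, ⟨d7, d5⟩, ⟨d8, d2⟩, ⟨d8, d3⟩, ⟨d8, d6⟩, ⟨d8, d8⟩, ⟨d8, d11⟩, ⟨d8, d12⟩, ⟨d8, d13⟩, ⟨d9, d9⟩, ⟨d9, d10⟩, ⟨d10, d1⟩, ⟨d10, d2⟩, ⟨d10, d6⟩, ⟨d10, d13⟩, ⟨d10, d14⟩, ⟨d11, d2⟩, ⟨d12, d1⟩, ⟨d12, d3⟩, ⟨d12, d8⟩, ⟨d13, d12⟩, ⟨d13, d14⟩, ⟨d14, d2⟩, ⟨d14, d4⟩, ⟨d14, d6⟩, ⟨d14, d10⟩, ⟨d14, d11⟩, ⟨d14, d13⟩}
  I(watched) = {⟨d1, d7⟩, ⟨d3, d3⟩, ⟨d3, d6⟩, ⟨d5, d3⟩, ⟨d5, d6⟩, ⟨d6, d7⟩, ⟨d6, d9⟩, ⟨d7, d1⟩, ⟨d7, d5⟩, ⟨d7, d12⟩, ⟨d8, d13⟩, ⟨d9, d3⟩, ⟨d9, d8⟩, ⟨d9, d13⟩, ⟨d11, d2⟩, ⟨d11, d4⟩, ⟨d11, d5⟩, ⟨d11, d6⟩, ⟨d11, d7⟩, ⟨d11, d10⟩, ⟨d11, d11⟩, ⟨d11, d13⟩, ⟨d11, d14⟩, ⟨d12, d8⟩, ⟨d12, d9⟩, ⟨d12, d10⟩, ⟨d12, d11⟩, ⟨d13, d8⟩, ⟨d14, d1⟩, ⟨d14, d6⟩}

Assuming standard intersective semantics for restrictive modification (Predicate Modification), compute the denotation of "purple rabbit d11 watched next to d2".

{d2, d10, d11}

⟦d11 watched⟧ = {x : ⟨d11, x⟩ ∈ ⟦watched⟧} = {d2, d4, d5, d6, d7, d10, d11, d13, d14}
⟦next to d2⟧ = {x : ⟨x, d2⟩ ∈ ⟦next to⟧} = {d1, d2, d3, d4, d5, d8, d10, d11, d14}
⟦rabbit⟧ = {d2, d3, d6, d7, d8, d9, d10, d11, d12, d13}
… ∩ ⟦d11 watched⟧ = {d2, d3, d6, d7, d8, d9, d10, d11, d12, d13} ∩ {d2, d4, d5, d6, d7, d10, d11, d13, d14} = {d2, d6, d7, d10, d11, d13}
… ∩ ⟦next to d2⟧ = {d2, d6, d7, d10, d11, d13} ∩ {d1, d2, d3, d4, d5, d8, d10, d11, d14} = {d2, d10, d11}
… ∩ ⟦purple⟧ = {d2, d10, d11} ∩ {d1, d2, d3, d7, d8, d10, d11, d13, d14} = {d2, d10, d11}
So ⟦purple rabbit d11 watched next to d2⟧ = {d2, d10, d11}.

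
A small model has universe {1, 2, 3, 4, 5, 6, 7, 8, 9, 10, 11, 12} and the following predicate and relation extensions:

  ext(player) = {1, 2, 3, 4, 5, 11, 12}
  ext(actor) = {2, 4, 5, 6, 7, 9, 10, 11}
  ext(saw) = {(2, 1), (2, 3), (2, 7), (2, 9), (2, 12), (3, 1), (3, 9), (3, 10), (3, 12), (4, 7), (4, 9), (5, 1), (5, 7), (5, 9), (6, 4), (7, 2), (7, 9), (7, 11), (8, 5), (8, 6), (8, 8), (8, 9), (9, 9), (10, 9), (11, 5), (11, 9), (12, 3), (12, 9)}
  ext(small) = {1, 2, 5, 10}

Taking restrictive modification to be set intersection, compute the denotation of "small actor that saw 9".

{2, 5, 10}

⟦that saw 9⟧ = {x : ⟨x, 9⟩ ∈ ⟦saw⟧} = {2, 3, 4, 5, 7, 8, 9, 10, 11, 12}
⟦actor⟧ = {2, 4, 5, 6, 7, 9, 10, 11}
… ∩ ⟦that saw 9⟧ = {2, 4, 5, 6, 7, 9, 10, 11} ∩ {2, 3, 4, 5, 7, 8, 9, 10, 11, 12} = {2, 4, 5, 7, 9, 10, 11}
… ∩ ⟦small⟧ = {2, 4, 5, 7, 9, 10, 11} ∩ {1, 2, 5, 10} = {2, 5, 10}
So ⟦small actor that saw 9⟧ = {2, 5, 10}.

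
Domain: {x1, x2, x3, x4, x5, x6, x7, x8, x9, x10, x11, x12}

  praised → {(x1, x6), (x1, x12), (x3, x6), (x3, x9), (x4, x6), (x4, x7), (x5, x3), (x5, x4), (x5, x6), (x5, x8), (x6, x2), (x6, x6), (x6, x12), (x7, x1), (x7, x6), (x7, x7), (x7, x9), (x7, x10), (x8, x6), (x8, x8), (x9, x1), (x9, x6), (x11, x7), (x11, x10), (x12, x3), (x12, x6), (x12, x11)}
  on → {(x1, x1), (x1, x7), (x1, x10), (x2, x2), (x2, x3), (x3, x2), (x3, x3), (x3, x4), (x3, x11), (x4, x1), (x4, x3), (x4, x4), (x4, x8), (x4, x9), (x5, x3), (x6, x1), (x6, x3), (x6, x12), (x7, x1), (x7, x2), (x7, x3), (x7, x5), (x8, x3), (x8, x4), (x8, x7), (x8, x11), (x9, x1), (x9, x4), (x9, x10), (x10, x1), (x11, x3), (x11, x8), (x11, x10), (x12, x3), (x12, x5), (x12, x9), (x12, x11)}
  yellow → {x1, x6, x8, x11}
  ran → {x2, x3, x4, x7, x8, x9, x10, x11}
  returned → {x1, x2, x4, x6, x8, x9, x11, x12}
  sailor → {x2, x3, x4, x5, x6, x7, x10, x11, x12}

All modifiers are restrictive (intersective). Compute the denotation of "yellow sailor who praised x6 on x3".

⟦who praised x6⟧ = {x : ⟨x, x6⟩ ∈ ⟦praised⟧} = {x1, x3, x4, x5, x6, x7, x8, x9, x12}
⟦on x3⟧ = {x : ⟨x, x3⟩ ∈ ⟦on⟧} = {x2, x3, x4, x5, x6, x7, x8, x11, x12}
⟦sailor⟧ = {x2, x3, x4, x5, x6, x7, x10, x11, x12}
… ∩ ⟦who praised x6⟧ = {x2, x3, x4, x5, x6, x7, x10, x11, x12} ∩ {x1, x3, x4, x5, x6, x7, x8, x9, x12} = {x3, x4, x5, x6, x7, x12}
… ∩ ⟦on x3⟧ = {x3, x4, x5, x6, x7, x12} ∩ {x2, x3, x4, x5, x6, x7, x8, x11, x12} = {x3, x4, x5, x6, x7, x12}
… ∩ ⟦yellow⟧ = {x3, x4, x5, x6, x7, x12} ∩ {x1, x6, x8, x11} = {x6}
So ⟦yellow sailor who praised x6 on x3⟧ = {x6}.

{x6}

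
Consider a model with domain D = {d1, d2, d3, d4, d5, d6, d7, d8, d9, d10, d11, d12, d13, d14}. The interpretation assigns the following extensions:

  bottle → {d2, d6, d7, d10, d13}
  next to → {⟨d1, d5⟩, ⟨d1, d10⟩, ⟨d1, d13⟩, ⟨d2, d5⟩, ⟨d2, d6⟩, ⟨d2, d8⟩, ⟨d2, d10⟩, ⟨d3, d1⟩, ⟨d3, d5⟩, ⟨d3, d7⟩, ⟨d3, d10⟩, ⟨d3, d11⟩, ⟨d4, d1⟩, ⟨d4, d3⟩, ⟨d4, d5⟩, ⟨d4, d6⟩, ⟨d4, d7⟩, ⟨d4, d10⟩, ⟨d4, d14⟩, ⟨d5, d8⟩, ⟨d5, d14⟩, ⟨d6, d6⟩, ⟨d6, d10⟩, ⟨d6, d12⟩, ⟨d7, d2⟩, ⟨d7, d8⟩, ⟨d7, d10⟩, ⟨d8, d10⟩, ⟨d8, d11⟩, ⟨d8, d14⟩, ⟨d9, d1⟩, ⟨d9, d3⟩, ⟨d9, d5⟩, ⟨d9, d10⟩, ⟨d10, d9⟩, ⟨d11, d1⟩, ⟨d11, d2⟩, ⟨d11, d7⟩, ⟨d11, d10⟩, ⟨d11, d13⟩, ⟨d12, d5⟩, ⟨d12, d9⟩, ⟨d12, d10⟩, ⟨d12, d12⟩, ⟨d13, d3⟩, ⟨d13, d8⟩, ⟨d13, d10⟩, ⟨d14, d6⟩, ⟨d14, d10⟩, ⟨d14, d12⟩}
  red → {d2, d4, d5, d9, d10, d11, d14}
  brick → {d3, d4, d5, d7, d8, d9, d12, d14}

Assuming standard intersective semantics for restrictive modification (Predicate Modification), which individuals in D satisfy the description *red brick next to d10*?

⟦next to d10⟧ = {x : ⟨x, d10⟩ ∈ ⟦next to⟧} = {d1, d2, d3, d4, d6, d7, d8, d9, d11, d12, d13, d14}
⟦brick⟧ = {d3, d4, d5, d7, d8, d9, d12, d14}
… ∩ ⟦next to d10⟧ = {d3, d4, d5, d7, d8, d9, d12, d14} ∩ {d1, d2, d3, d4, d6, d7, d8, d9, d11, d12, d13, d14} = {d3, d4, d7, d8, d9, d12, d14}
… ∩ ⟦red⟧ = {d3, d4, d7, d8, d9, d12, d14} ∩ {d2, d4, d5, d9, d10, d11, d14} = {d4, d9, d14}
So ⟦red brick next to d10⟧ = {d4, d9, d14}.

{d4, d9, d14}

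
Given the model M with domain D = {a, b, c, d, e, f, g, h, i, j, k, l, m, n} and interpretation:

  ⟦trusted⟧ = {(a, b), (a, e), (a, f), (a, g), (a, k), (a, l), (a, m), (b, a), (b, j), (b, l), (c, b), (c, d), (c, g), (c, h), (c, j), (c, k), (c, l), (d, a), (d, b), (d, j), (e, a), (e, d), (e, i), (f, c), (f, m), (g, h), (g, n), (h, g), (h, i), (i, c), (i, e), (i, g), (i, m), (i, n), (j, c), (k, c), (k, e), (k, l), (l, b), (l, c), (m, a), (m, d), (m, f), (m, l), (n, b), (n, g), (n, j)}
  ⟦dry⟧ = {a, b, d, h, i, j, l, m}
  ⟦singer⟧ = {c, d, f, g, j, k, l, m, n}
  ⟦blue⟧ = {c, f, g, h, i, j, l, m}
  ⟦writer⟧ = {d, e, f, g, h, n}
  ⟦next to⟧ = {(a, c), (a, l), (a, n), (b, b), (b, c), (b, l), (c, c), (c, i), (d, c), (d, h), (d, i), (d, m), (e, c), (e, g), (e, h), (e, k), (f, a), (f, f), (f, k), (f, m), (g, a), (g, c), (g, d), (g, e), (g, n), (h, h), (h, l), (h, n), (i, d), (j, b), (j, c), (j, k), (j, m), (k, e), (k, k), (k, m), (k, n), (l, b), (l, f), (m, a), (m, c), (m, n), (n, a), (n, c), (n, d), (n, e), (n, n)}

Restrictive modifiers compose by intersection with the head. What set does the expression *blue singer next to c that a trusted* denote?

{g, m}

⟦next to c⟧ = {x : ⟨x, c⟩ ∈ ⟦next to⟧} = {a, b, c, d, e, g, j, m, n}
⟦that a trusted⟧ = {x : ⟨a, x⟩ ∈ ⟦trusted⟧} = {b, e, f, g, k, l, m}
⟦singer⟧ = {c, d, f, g, j, k, l, m, n}
… ∩ ⟦next to c⟧ = {c, d, f, g, j, k, l, m, n} ∩ {a, b, c, d, e, g, j, m, n} = {c, d, g, j, m, n}
… ∩ ⟦that a trusted⟧ = {c, d, g, j, m, n} ∩ {b, e, f, g, k, l, m} = {g, m}
… ∩ ⟦blue⟧ = {g, m} ∩ {c, f, g, h, i, j, l, m} = {g, m}
So ⟦blue singer next to c that a trusted⟧ = {g, m}.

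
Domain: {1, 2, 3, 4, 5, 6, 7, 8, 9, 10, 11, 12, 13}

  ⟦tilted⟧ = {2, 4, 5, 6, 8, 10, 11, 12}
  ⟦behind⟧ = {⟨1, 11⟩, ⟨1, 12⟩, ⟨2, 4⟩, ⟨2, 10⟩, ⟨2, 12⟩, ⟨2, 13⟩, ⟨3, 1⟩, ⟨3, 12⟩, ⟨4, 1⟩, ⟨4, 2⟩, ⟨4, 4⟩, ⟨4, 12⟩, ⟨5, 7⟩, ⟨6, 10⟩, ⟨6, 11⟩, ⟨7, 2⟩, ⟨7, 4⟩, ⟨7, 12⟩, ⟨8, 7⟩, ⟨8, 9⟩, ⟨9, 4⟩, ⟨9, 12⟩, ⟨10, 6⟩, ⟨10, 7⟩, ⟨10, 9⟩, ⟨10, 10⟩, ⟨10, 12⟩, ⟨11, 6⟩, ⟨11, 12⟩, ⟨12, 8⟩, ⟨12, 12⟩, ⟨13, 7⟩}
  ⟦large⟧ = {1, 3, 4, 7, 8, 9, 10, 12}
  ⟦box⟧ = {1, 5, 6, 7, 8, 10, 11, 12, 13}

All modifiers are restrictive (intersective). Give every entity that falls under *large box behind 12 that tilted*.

⟦behind 12⟧ = {x : ⟨x, 12⟩ ∈ ⟦behind⟧} = {1, 2, 3, 4, 7, 9, 10, 11, 12}
⟦that tilted⟧ = ⟦tilted⟧ = {2, 4, 5, 6, 8, 10, 11, 12}
⟦box⟧ = {1, 5, 6, 7, 8, 10, 11, 12, 13}
… ∩ ⟦behind 12⟧ = {1, 5, 6, 7, 8, 10, 11, 12, 13} ∩ {1, 2, 3, 4, 7, 9, 10, 11, 12} = {1, 7, 10, 11, 12}
… ∩ ⟦that tilted⟧ = {1, 7, 10, 11, 12} ∩ {2, 4, 5, 6, 8, 10, 11, 12} = {10, 11, 12}
… ∩ ⟦large⟧ = {10, 11, 12} ∩ {1, 3, 4, 7, 8, 9, 10, 12} = {10, 12}
So ⟦large box behind 12 that tilted⟧ = {10, 12}.

{10, 12}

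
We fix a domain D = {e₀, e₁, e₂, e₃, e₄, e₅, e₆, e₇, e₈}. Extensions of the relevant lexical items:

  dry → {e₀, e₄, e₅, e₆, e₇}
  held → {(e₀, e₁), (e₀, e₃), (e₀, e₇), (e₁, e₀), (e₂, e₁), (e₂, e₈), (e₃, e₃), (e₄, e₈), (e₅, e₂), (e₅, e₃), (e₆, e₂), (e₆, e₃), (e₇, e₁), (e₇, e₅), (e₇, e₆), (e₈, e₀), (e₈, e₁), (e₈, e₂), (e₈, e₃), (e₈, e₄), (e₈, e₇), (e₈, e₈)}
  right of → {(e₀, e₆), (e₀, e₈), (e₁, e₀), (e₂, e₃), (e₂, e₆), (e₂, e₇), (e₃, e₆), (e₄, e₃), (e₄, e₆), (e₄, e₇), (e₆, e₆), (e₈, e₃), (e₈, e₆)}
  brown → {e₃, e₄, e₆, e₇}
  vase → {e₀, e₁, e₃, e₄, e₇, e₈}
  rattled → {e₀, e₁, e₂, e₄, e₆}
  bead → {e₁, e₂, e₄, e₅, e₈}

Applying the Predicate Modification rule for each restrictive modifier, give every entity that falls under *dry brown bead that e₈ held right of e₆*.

{e₄}

⟦that e₈ held⟧ = {x : ⟨e₈, x⟩ ∈ ⟦held⟧} = {e₀, e₁, e₂, e₃, e₄, e₇, e₈}
⟦right of e₆⟧ = {x : ⟨x, e₆⟩ ∈ ⟦right of⟧} = {e₀, e₂, e₃, e₄, e₆, e₈}
⟦bead⟧ = {e₁, e₂, e₄, e₅, e₈}
… ∩ ⟦that e₈ held⟧ = {e₁, e₂, e₄, e₅, e₈} ∩ {e₀, e₁, e₂, e₃, e₄, e₇, e₈} = {e₁, e₂, e₄, e₈}
… ∩ ⟦right of e₆⟧ = {e₁, e₂, e₄, e₈} ∩ {e₀, e₂, e₃, e₄, e₆, e₈} = {e₂, e₄, e₈}
… ∩ ⟦dry⟧ = {e₂, e₄, e₈} ∩ {e₀, e₄, e₅, e₆, e₇} = {e₄}
… ∩ ⟦brown⟧ = {e₄} ∩ {e₃, e₄, e₆, e₇} = {e₄}
So ⟦dry brown bead that e₈ held right of e₆⟧ = {e₄}.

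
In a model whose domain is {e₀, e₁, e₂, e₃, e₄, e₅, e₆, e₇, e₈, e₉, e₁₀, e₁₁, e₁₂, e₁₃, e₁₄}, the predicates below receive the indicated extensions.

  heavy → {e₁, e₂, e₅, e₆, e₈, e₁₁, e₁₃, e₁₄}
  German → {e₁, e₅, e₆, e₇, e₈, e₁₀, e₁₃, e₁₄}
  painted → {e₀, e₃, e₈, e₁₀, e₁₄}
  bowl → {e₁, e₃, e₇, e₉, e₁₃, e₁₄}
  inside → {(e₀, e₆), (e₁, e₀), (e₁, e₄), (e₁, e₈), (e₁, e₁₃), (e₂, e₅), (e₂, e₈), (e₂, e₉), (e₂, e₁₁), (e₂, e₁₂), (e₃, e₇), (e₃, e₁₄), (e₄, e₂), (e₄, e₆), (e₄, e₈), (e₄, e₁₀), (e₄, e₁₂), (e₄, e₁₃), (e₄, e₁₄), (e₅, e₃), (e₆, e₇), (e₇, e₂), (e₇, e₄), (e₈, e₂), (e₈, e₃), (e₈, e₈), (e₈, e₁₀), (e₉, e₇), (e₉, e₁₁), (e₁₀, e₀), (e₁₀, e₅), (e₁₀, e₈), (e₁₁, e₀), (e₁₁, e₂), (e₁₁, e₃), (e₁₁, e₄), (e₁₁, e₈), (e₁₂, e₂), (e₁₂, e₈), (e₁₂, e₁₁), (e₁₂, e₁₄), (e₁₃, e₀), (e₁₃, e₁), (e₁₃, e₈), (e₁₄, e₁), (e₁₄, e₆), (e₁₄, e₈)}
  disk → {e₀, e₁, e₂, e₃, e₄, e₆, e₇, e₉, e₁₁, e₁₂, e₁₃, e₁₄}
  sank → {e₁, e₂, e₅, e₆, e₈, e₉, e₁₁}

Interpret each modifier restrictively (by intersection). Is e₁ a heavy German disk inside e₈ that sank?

yes

⟦inside e₈⟧ = {x : ⟨x, e₈⟩ ∈ ⟦inside⟧} = {e₁, e₂, e₄, e₈, e₁₀, e₁₁, e₁₂, e₁₃, e₁₄}
⟦that sank⟧ = ⟦sank⟧ = {e₁, e₂, e₅, e₆, e₈, e₉, e₁₁}
⟦disk⟧ = {e₀, e₁, e₂, e₃, e₄, e₆, e₇, e₉, e₁₁, e₁₂, e₁₃, e₁₄}
… ∩ ⟦inside e₈⟧ = {e₀, e₁, e₂, e₃, e₄, e₆, e₇, e₉, e₁₁, e₁₂, e₁₃, e₁₄} ∩ {e₁, e₂, e₄, e₈, e₁₀, e₁₁, e₁₂, e₁₃, e₁₄} = {e₁, e₂, e₄, e₁₁, e₁₂, e₁₃, e₁₄}
… ∩ ⟦that sank⟧ = {e₁, e₂, e₄, e₁₁, e₁₂, e₁₃, e₁₄} ∩ {e₁, e₂, e₅, e₆, e₈, e₉, e₁₁} = {e₁, e₂, e₁₁}
… ∩ ⟦heavy⟧ = {e₁, e₂, e₁₁} ∩ {e₁, e₂, e₅, e₆, e₈, e₁₁, e₁₃, e₁₄} = {e₁, e₂, e₁₁}
… ∩ ⟦German⟧ = {e₁, e₂, e₁₁} ∩ {e₁, e₅, e₆, e₇, e₈, e₁₀, e₁₃, e₁₄} = {e₁}
⟦heavy German disk inside e₈ that sank⟧ = {e₁}; e₁ ∈ this set.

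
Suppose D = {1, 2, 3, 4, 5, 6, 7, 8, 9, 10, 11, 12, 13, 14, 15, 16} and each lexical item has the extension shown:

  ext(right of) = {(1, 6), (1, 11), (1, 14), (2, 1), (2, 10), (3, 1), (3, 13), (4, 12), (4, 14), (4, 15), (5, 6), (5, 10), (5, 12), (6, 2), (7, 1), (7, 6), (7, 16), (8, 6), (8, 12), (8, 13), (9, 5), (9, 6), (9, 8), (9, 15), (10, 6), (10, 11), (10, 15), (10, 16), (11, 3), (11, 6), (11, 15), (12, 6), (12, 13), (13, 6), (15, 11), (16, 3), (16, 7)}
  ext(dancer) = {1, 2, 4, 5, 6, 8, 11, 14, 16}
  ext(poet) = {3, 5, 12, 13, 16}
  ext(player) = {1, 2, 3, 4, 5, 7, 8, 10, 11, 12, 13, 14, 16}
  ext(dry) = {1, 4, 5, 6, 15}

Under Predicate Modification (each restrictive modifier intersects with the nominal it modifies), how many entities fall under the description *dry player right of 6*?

⟦right of 6⟧ = {x : ⟨x, 6⟩ ∈ ⟦right of⟧} = {1, 5, 7, 8, 9, 10, 11, 12, 13}
⟦player⟧ = {1, 2, 3, 4, 5, 7, 8, 10, 11, 12, 13, 14, 16}
… ∩ ⟦right of 6⟧ = {1, 2, 3, 4, 5, 7, 8, 10, 11, 12, 13, 14, 16} ∩ {1, 5, 7, 8, 9, 10, 11, 12, 13} = {1, 5, 7, 8, 10, 11, 12, 13}
… ∩ ⟦dry⟧ = {1, 5, 7, 8, 10, 11, 12, 13} ∩ {1, 4, 5, 6, 15} = {1, 5}
⟦dry player right of 6⟧ = {1, 5}, so the cardinality is 2.

2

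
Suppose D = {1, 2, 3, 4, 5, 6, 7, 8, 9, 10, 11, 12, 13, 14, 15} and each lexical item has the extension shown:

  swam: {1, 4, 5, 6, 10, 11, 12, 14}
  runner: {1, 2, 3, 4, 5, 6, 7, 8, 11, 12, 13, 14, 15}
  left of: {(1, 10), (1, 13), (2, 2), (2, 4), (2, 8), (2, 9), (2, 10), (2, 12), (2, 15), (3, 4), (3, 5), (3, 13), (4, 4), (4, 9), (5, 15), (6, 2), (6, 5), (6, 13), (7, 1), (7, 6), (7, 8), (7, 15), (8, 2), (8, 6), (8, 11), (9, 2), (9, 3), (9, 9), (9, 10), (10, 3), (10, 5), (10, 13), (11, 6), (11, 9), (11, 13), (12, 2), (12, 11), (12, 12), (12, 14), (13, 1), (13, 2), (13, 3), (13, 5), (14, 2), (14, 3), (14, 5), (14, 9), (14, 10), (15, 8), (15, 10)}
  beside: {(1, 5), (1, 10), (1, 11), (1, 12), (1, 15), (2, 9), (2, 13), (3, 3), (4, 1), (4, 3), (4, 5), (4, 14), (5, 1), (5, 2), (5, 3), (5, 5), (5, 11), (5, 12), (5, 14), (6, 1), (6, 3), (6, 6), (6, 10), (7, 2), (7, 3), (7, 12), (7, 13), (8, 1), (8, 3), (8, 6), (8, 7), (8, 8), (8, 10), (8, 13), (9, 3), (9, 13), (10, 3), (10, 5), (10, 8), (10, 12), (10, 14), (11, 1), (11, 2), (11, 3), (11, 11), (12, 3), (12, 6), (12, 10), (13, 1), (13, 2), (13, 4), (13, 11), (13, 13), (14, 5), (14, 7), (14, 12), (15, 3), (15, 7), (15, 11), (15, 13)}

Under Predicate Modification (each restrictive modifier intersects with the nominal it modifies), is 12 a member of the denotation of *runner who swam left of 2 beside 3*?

yes

⟦who swam⟧ = ⟦swam⟧ = {1, 4, 5, 6, 10, 11, 12, 14}
⟦left of 2⟧ = {x : ⟨x, 2⟩ ∈ ⟦left of⟧} = {2, 6, 8, 9, 12, 13, 14}
⟦beside 3⟧ = {x : ⟨x, 3⟩ ∈ ⟦beside⟧} = {3, 4, 5, 6, 7, 8, 9, 10, 11, 12, 15}
⟦runner⟧ = {1, 2, 3, 4, 5, 6, 7, 8, 11, 12, 13, 14, 15}
… ∩ ⟦who swam⟧ = {1, 2, 3, 4, 5, 6, 7, 8, 11, 12, 13, 14, 15} ∩ {1, 4, 5, 6, 10, 11, 12, 14} = {1, 4, 5, 6, 11, 12, 14}
… ∩ ⟦left of 2⟧ = {1, 4, 5, 6, 11, 12, 14} ∩ {2, 6, 8, 9, 12, 13, 14} = {6, 12, 14}
… ∩ ⟦beside 3⟧ = {6, 12, 14} ∩ {3, 4, 5, 6, 7, 8, 9, 10, 11, 12, 15} = {6, 12}
⟦runner who swam left of 2 beside 3⟧ = {6, 12}; 12 ∈ this set.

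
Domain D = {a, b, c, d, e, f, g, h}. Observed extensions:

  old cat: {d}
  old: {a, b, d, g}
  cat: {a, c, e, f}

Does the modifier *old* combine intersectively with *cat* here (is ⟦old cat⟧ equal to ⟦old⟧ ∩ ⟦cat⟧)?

no

⟦old⟧ ∩ ⟦cat⟧ = {a, b, d, g} ∩ {a, c, e, f} = {a}
Observed ⟦old cat⟧ = {d}.
These differ, so the modifier is not intersective in this model.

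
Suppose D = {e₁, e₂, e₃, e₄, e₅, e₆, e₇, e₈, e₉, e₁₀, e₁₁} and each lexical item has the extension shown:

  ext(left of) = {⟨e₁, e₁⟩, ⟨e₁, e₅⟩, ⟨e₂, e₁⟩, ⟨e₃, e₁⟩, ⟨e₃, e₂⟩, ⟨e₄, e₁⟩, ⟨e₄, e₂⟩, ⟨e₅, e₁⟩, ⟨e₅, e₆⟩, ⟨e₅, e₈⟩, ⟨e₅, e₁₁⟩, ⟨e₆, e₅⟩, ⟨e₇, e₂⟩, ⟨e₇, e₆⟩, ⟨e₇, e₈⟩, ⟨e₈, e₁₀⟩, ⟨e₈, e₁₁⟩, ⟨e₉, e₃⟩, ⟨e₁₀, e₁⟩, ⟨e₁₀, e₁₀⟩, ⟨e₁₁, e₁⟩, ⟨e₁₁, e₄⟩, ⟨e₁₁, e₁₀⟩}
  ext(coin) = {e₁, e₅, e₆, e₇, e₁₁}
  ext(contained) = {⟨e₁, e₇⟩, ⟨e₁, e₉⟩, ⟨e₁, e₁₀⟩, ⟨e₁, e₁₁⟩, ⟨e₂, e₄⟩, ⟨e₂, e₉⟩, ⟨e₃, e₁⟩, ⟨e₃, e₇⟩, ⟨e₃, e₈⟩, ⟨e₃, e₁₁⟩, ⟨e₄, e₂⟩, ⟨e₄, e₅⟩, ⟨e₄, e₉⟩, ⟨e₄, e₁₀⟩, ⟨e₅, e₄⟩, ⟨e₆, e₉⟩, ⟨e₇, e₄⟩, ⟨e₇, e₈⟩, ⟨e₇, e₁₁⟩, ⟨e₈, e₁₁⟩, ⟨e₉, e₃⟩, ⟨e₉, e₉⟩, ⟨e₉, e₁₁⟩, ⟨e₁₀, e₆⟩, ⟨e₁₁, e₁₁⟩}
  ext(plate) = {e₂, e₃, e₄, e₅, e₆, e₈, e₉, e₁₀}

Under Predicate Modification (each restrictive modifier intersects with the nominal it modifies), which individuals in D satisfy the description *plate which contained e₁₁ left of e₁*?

{e₃}

⟦which contained e₁₁⟧ = {x : ⟨x, e₁₁⟩ ∈ ⟦contained⟧} = {e₁, e₃, e₇, e₈, e₉, e₁₁}
⟦left of e₁⟧ = {x : ⟨x, e₁⟩ ∈ ⟦left of⟧} = {e₁, e₂, e₃, e₄, e₅, e₁₀, e₁₁}
⟦plate⟧ = {e₂, e₃, e₄, e₅, e₆, e₈, e₉, e₁₀}
… ∩ ⟦which contained e₁₁⟧ = {e₂, e₃, e₄, e₅, e₆, e₈, e₉, e₁₀} ∩ {e₁, e₃, e₇, e₈, e₉, e₁₁} = {e₃, e₈, e₉}
… ∩ ⟦left of e₁⟧ = {e₃, e₈, e₉} ∩ {e₁, e₂, e₃, e₄, e₅, e₁₀, e₁₁} = {e₃}
So ⟦plate which contained e₁₁ left of e₁⟧ = {e₃}.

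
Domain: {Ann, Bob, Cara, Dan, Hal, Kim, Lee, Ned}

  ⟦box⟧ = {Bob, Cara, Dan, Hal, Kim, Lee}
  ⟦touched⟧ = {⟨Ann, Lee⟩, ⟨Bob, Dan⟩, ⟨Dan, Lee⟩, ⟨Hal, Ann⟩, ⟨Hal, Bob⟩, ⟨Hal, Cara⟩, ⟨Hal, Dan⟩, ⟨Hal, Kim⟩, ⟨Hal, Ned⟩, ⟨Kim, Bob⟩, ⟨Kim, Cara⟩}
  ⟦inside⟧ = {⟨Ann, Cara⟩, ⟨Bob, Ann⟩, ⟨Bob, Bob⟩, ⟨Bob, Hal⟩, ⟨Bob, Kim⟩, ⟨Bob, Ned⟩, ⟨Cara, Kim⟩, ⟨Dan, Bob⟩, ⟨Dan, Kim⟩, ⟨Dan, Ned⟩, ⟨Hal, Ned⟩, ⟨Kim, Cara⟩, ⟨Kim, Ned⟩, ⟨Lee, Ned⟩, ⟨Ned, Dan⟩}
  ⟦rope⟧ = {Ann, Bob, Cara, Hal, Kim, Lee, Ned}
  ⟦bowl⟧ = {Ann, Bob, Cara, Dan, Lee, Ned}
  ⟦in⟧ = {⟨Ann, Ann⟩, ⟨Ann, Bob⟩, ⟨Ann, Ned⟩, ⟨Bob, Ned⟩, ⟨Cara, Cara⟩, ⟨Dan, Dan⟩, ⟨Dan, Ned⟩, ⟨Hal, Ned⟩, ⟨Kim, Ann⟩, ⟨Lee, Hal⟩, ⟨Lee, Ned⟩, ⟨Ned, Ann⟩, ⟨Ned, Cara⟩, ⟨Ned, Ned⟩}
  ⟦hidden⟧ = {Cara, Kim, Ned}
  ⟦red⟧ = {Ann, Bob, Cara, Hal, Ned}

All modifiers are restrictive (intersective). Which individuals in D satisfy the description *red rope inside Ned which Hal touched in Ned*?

{Bob}

⟦inside Ned⟧ = {x : ⟨x, Ned⟩ ∈ ⟦inside⟧} = {Bob, Dan, Hal, Kim, Lee}
⟦which Hal touched⟧ = {x : ⟨Hal, x⟩ ∈ ⟦touched⟧} = {Ann, Bob, Cara, Dan, Kim, Ned}
⟦in Ned⟧ = {x : ⟨x, Ned⟩ ∈ ⟦in⟧} = {Ann, Bob, Dan, Hal, Lee, Ned}
⟦rope⟧ = {Ann, Bob, Cara, Hal, Kim, Lee, Ned}
… ∩ ⟦inside Ned⟧ = {Ann, Bob, Cara, Hal, Kim, Lee, Ned} ∩ {Bob, Dan, Hal, Kim, Lee} = {Bob, Hal, Kim, Lee}
… ∩ ⟦which Hal touched⟧ = {Bob, Hal, Kim, Lee} ∩ {Ann, Bob, Cara, Dan, Kim, Ned} = {Bob, Kim}
… ∩ ⟦in Ned⟧ = {Bob, Kim} ∩ {Ann, Bob, Dan, Hal, Lee, Ned} = {Bob}
… ∩ ⟦red⟧ = {Bob} ∩ {Ann, Bob, Cara, Hal, Ned} = {Bob}
So ⟦red rope inside Ned which Hal touched in Ned⟧ = {Bob}.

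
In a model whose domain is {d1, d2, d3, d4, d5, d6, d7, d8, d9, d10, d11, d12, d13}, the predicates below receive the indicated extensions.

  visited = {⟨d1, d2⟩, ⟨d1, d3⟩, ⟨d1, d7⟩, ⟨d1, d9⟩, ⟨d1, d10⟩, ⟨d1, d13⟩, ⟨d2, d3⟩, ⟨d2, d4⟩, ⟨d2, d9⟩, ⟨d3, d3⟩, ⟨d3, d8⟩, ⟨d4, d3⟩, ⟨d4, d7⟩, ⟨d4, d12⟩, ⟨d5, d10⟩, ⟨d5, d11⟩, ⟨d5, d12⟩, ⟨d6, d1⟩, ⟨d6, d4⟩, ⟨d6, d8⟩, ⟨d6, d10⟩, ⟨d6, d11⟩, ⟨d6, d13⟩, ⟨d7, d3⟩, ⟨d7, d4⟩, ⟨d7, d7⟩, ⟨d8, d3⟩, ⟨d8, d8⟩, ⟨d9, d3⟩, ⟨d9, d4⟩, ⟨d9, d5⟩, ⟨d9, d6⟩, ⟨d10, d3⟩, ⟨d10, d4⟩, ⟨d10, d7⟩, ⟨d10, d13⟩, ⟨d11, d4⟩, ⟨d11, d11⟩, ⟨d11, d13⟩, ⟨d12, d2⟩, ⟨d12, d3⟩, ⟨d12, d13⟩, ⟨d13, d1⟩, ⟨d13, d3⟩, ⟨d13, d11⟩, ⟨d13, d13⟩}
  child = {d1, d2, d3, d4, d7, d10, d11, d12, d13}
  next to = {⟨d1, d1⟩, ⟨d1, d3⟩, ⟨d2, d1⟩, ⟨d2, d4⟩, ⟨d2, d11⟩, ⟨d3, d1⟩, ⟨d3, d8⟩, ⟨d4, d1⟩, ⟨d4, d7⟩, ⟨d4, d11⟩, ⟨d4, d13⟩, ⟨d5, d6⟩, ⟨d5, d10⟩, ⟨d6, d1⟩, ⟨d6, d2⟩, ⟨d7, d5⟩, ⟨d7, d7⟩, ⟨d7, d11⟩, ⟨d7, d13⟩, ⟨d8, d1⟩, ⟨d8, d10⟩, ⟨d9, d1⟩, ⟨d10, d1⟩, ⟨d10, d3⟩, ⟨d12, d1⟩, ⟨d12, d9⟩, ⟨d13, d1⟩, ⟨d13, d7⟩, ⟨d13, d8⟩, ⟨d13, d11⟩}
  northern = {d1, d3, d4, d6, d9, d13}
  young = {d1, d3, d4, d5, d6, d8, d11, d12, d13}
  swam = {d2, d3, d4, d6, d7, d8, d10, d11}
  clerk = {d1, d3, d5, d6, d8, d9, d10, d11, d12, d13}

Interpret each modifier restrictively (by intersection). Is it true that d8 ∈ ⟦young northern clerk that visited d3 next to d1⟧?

⟦that visited d3⟧ = {x : ⟨x, d3⟩ ∈ ⟦visited⟧} = {d1, d2, d3, d4, d7, d8, d9, d10, d12, d13}
⟦next to d1⟧ = {x : ⟨x, d1⟩ ∈ ⟦next to⟧} = {d1, d2, d3, d4, d6, d8, d9, d10, d12, d13}
⟦clerk⟧ = {d1, d3, d5, d6, d8, d9, d10, d11, d12, d13}
… ∩ ⟦that visited d3⟧ = {d1, d3, d5, d6, d8, d9, d10, d11, d12, d13} ∩ {d1, d2, d3, d4, d7, d8, d9, d10, d12, d13} = {d1, d3, d8, d9, d10, d12, d13}
… ∩ ⟦next to d1⟧ = {d1, d3, d8, d9, d10, d12, d13} ∩ {d1, d2, d3, d4, d6, d8, d9, d10, d12, d13} = {d1, d3, d8, d9, d10, d12, d13}
… ∩ ⟦young⟧ = {d1, d3, d8, d9, d10, d12, d13} ∩ {d1, d3, d4, d5, d6, d8, d11, d12, d13} = {d1, d3, d8, d12, d13}
… ∩ ⟦northern⟧ = {d1, d3, d8, d12, d13} ∩ {d1, d3, d4, d6, d9, d13} = {d1, d3, d13}
⟦young northern clerk that visited d3 next to d1⟧ = {d1, d3, d13}; d8 ∉ this set.

no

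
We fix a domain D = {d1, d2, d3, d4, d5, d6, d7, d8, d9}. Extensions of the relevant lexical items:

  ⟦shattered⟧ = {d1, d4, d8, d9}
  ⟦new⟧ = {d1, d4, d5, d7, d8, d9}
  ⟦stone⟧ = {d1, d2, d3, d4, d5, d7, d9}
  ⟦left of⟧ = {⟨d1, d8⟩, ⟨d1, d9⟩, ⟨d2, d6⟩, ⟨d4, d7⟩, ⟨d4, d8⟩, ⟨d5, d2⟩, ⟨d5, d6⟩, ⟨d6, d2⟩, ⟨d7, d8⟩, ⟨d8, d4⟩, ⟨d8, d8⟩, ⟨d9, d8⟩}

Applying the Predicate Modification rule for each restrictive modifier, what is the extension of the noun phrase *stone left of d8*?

⟦left of d8⟧ = {x : ⟨x, d8⟩ ∈ ⟦left of⟧} = {d1, d4, d7, d8, d9}
⟦stone⟧ = {d1, d2, d3, d4, d5, d7, d9}
… ∩ ⟦left of d8⟧ = {d1, d2, d3, d4, d5, d7, d9} ∩ {d1, d4, d7, d8, d9} = {d1, d4, d7, d9}
So ⟦stone left of d8⟧ = {d1, d4, d7, d9}.

{d1, d4, d7, d9}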